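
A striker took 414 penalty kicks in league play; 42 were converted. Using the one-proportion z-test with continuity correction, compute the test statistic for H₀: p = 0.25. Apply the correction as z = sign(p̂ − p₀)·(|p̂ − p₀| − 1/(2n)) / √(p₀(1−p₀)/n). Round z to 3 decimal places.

z = -6.924

p̂ = 42/414 = 0.10145. p̂ − p₀ = -0.148551.
Continuity correction 1/(2n) = 1/828 = 0.001208.
Corrected numerator: |-0.148551| − 0.001208 = 0.147343.
Under H₀, SE = √(p₀(1−p₀)/n) = √(0.25·0.75/414) = √0.000452899 = 0.021281.
z = −0.147343/0.021281 = -6.924.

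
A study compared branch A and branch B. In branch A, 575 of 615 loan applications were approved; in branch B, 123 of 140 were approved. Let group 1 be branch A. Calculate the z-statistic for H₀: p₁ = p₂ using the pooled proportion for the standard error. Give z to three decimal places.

p̂₁ = 575/615 = 0.93496, p̂₂ = 123/140 = 0.87857.
Pooling: p̂ = 698/755 = 0.92450.
SE = √[p̂(1−p̂)(1/n₁+1/n₂)] = √[0.92450·0.07550·(1/615+1/140)] ≈ 0.024739.
z = 0.05639/0.024739 = 2.279.

z = 2.279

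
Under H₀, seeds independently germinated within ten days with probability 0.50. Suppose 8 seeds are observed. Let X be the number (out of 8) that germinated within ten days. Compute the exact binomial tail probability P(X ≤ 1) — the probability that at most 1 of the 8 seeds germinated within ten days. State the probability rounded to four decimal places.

P = 0.0352

X ~ Binomial(n=8, p=0.50).
P(X ≤ 1) = C(8,0)·0.50^0·0.50^8 + C(8,1)·0.50^1·0.50^7.
= 0.003906 + 0.031250 = 0.0352.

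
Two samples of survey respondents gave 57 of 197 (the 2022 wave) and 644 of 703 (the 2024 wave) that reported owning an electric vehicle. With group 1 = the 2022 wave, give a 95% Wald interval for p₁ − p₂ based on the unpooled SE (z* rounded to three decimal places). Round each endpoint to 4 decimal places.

p̂₁ = 0.28934, p̂₂ = 0.91607, so the observed difference is -0.62673.
SE = √(0.001043769 + 0.000109363) = √0.001153132 = 0.033958.
The 95% critical value is z* = 1.960. Margin of error = 0.06656.
So the interval runs from -0.6933 to -0.5602.

(-0.6933, -0.5602)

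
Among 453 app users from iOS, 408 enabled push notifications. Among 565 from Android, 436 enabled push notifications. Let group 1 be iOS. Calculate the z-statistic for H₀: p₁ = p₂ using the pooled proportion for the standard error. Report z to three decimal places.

Sample proportions: p̂₁ = 408/453 = 0.90066 and p̂₂ = 436/565 = 0.77168.
Pooling: p̂ = 844/1018 = 0.82908.
Pooled SE = √[0.1417086·0.00397742] ≈ 0.023741.
z = 0.12898/0.023741 = 5.433.

z = 5.433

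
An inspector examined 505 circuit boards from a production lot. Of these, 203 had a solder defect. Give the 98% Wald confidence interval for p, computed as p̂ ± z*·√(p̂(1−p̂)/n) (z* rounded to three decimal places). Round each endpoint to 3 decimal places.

(0.351, 0.453)

Sample proportion p̂ = 203/505 = 0.40198.
Standard error of p̂: √(0.240392/505) = √0.000476024 = 0.021818.
z* = 2.326 at the 98% level.
Margin of error: 2.326 × 0.021818 = 0.05075.
Interval: 0.40198 ± 0.05075 → (0.351, 0.453).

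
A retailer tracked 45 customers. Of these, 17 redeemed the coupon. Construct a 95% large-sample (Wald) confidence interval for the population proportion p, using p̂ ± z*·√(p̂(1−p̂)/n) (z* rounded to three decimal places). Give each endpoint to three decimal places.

Sample proportion p̂ = 17/45 = 0.37778.
SE(p̂) = √(0.37778·0.62222/45) = 0.072274.
For 95% confidence, z* = 1.960.
Margin = 1.960·0.072274 = 0.14166.
Interval: 0.37778 ± 0.14166 → (0.236, 0.519).

(0.236, 0.519)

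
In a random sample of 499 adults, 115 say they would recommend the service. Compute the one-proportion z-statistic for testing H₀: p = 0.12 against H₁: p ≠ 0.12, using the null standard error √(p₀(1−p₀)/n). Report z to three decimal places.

Sample proportion p̂ = 115/499 = 0.23046.
SE₀ = √(0.12·0.88/499) = 0.014547.
Test statistic: z = 0.11046/0.014547 = 7.593.

z = 7.593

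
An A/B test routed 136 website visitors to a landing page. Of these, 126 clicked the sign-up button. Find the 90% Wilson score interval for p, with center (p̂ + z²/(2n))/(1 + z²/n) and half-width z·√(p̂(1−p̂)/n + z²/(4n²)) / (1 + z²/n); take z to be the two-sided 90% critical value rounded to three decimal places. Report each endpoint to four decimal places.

(0.8808, 0.9555)

Here p̂ = 126/136 = 0.92647 and z = 1.645 (z² = 2.706025).
1 + z²/n = 1.019897.
Center = (0.92647 + 0.009949)/1.019897 = 0.91815.
Radicand: p̂(1−p̂)/n + z²/(4n²) = 0.000500903 + 0.000036576 = 0.000537479.
Half-width = 1.645·√0.000537479/1.019897 = 0.03739.
So the interval runs from 0.8808 to 0.9555.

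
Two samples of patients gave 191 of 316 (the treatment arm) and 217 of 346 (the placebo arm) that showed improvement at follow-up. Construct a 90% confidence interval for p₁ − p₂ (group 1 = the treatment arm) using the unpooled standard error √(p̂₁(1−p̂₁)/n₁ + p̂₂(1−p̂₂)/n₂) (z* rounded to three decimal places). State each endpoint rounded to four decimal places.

p̂₁ = 191/316 = 0.60443, p̂₂ = 217/346 = 0.62717; p̂₁ − p̂₂ = -0.02274.
Unpooled SE = √(p̂₁(1−p̂₁)/n₁ + p̂₂(1−p̂₂)/n₂) = √(0.000756628 + 0.000675805) = 0.037847.
z* = 1.645 at the 90% level. Margin of error = 0.06226.
CI: -0.02274 ± 0.06226 = (-0.0850, 0.0395).

(-0.0850, 0.0395)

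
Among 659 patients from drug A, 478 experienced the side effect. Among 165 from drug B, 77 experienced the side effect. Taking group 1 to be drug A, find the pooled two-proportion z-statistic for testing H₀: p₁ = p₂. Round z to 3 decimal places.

z = 6.337

Sample proportions: p̂₁ = 478/659 = 0.72534 and p̂₂ = 77/165 = 0.46667.
Pooling: p̂ = 555/824 = 0.67354.
Pooled SE = √[0.2198826·0.00757806] ≈ 0.040820.
z = 0.25867/0.040820 = 6.337.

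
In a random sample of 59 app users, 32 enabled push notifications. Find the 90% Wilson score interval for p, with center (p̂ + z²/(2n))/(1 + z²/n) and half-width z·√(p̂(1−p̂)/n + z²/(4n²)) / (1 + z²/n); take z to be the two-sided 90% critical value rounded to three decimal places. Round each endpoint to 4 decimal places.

p̂ = 32/59 = 0.54237; z = 1.645, so z² = 2.706025.
1 + z²/n = 1.045865.
Adjusted center: (0.54237 + z²/(2n))/1.045865 = 0.54051.
Radicand: p̂(1−p̂)/n + z²/(4n²) = 0.004206857 + 0.000194343 = 0.004401200.
Half-width = z·√(radicand)/denom = 1.645·0.066342/1.045865 = 0.10435.
Interval: 0.54051 ± 0.10435 → (0.4362, 0.6449).

(0.4362, 0.6449)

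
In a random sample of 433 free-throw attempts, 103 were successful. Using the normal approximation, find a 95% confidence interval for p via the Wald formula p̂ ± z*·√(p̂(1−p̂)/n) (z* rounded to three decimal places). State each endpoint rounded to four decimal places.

p̂ = 103/433 = 0.23788.
SE = √(p̂(1−p̂)/n) = √(0.181291/433) = 0.020462.
z* = 1.960 at the 95% level.
Margin = 1.960·0.020462 = 0.04011.
So the interval runs from 0.1978 to 0.2780.

(0.1978, 0.2780)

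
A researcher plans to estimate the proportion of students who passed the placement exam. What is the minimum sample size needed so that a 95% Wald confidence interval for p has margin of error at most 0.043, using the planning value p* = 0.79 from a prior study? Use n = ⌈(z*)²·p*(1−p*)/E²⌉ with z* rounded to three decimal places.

n = 345

The 95% critical value is z* = 1.960.
p*(1−p*) = 0.1659.
Required n before rounding: 3.841600 × 0.1659 / 0.043² = 344.684.
⌈344.684⌉ = 345.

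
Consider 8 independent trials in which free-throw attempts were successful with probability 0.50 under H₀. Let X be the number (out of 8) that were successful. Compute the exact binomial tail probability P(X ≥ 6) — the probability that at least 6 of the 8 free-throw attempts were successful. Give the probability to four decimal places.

P = 0.1445

X is binomial with n = 8 and p = 0.50.
P(X ≥ 6) = C(8,6)·0.50^6·0.50^2 + C(8,7)·0.50^7·0.50^1 + C(8,8)·0.50^8·0.50^0.
= 0.109375 + 0.031250 + 0.003906 = 0.1445.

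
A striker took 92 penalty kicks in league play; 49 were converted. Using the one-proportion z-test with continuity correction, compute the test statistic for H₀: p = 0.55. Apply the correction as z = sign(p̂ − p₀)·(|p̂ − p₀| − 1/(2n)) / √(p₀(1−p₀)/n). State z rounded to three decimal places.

z = -0.231

Sample proportion p̂ = 49/92 = 0.53261. p̂ − p₀ = -0.017391.
Continuity correction 1/(2n) = 1/184 = 0.005435.
Corrected numerator: |-0.017391| − 0.005435 = 0.011956.
Under H₀, SE = √(p₀(1−p₀)/n) = √(0.55·0.45/92) = √0.002690217 = 0.051867.
z = −0.011956/0.051867 = -0.231.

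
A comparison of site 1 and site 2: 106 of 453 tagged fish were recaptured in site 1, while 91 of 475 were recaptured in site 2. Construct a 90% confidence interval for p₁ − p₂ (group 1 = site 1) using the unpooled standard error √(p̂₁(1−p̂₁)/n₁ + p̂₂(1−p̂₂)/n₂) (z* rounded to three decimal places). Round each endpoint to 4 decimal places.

(-0.0018, 0.0866)

p̂₁ = 0.23400, p̂₂ = 0.19158, so the observed difference is 0.04242.
SE = √(0.000395677 + 0.000326056) = √0.000721733 = 0.026865.
For 90% confidence, z* = 1.645. Margin of error = 0.04419.
Interval: 0.04242 ± 0.04419 → (-0.0018, 0.0866).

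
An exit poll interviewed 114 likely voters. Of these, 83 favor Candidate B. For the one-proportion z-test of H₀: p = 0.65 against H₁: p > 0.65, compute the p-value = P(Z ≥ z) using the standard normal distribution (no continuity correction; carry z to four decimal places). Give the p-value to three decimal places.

Sample proportion p̂ = 83/114 = 0.72807.
Under H₀, SE = √(p₀(1−p₀)/n) = √(0.65·0.35/114) = √0.001995614 = 0.044672.
z = (p̂ − p₀)/SE = (83/114 − 0.65)/0.044672 ≈ 1.7476.
p-value = P(Z ≥ z) with z = 1.7476 → 0.040.

p-value = 0.040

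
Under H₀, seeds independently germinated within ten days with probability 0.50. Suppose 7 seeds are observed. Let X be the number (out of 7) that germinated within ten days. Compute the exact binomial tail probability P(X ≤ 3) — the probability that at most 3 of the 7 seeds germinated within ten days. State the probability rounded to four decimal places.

X is binomial with n = 7 and p = 0.50.
P(X ≤ 3) = C(7,0)·0.50^0·0.50^7 + C(7,1)·0.50^1·0.50^6 + C(7,2)·0.50^2·0.50^5 + C(7,3)·0.50^3·0.50^4.
= 0.007812 + 0.054688 + 0.164062 + 0.273438 = 0.5000.

P = 0.5000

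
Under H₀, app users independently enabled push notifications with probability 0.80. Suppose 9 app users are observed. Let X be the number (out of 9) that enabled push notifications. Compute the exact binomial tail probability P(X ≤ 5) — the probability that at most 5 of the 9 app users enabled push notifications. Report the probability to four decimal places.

P = 0.0856

X ~ Binomial(n=9, p=0.80).
P(X ≤ 5) = Σ_{j=0}^{5} C(9,j)·0.80^j·0.20^{9−j}.
= 0.000001 + 0.000018 + 0.000295 + 0.002753 + 0.016515 + 0.066060 = 0.0856.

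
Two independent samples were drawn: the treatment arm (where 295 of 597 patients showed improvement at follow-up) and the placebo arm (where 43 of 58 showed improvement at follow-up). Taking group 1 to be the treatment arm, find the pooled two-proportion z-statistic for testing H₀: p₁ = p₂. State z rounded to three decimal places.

p̂₁ = 295/597 = 0.49414, p̂₂ = 43/58 = 0.74138.
Pooling: p̂ = 338/655 = 0.51603.
Pooled SE = √[0.2497430·0.01891642] ≈ 0.068733.
z = -0.24724/0.068733 = -3.597.

z = -3.597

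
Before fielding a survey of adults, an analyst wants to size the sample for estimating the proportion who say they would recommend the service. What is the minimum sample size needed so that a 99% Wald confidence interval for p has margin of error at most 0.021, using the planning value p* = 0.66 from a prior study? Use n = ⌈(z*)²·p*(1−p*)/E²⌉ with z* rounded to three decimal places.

n = 3377

z* = 2.576 at the 99% level.
p*(1−p*) = 0.2244.
(z*)²·p*(1−p*)/E² = 6.635776·0.2244/0.000441 = 3376.572.
Rounding up, n = 3377.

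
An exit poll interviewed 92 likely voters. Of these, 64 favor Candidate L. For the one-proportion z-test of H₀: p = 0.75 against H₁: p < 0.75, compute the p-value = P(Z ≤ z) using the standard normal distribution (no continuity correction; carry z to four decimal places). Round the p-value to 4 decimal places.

The sample proportion is 64/92 = 0.69565.
Null standard error: √(0.75·0.25/92) = √0.002038043 = 0.045145.
Test statistic (full precision, shown to 4 dp): z = (64/92 − 0.75)/SE₀ ≈ -1.2039.
p-value = P(Z ≤ z) with z = -1.2039 → 0.1143.

p-value = 0.1143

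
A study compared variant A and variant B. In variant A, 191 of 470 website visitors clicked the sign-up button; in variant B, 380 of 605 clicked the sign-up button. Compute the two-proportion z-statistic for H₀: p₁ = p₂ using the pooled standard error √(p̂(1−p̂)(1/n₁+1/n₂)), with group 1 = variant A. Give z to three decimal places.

p̂₁ = 191/470 = 0.40638, p̂₂ = 380/605 = 0.62810.
Pooling: p̂ = 571/1075 = 0.53116.
Pooled SE = √[0.2490289·0.00378055] ≈ 0.030683.
z = -0.22172/0.030683 = -7.226.

z = -7.226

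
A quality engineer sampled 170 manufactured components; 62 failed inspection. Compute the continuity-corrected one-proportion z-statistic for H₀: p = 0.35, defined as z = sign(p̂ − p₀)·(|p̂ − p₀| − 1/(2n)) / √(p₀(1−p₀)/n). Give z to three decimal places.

z = 0.322

The sample proportion is 62/170 = 0.36471. p̂ − p₀ = 0.014706.
1/(2n) = 0.002941.
Corrected numerator: |0.014706| − 0.002941 = 0.011765.
SE₀ = √(0.35·0.65/170) = 0.036582.
z = (+)0.011765/0.036582 = 0.322.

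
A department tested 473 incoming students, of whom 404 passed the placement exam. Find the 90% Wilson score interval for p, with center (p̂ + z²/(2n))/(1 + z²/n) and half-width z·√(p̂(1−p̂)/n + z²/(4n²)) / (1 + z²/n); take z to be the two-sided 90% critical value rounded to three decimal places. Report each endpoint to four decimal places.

p̂ = 404/473 = 0.85412; z = 1.645, so z² = 2.706025.
1 + z²/n = 1.005721.
Center = (0.85412 + 0.002860)/1.005721 = 0.85211.
Radicand: p̂(1−p̂)/n + z²/(4n²) = 0.000263419 + 0.000003024 = 0.000266443.
Half-width = z·√(radicand)/denom = 1.645·0.016323/1.005721 = 0.02670.
CI: 0.85211 ± 0.02670 = (0.8254, 0.8788).

(0.8254, 0.8788)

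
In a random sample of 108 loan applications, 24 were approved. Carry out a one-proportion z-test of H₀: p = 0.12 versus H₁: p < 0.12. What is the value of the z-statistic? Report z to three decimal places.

z = 3.269

The sample proportion is 24/108 = 0.22222.
Null standard error: √(0.12·0.88/108) = √0.000977778 = 0.031269.
z = (0.22222 − 0.12)/0.031269 = 0.10222/0.031269 = 3.269.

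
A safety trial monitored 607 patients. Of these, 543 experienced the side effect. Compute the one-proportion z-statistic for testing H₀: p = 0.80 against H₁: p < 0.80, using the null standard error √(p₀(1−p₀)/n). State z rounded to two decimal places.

With x = 543 successes in n = 607, p̂ = 0.89456.
SE₀ = √(0.80·0.20/607) = 0.016235.
z = (p̂ − p₀)/SE = (0.89456 − 0.80)/0.016235 = 5.82.

z = 5.82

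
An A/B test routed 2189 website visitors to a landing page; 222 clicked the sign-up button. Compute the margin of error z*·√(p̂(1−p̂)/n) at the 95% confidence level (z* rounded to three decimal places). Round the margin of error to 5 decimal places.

ME = 0.01265

The sample proportion is 222/2189 = 0.10142.
Standard error of p̂: √(0.091131/2189) = √0.000041631 = 0.006452.
For 95% confidence, z* = 1.960.
So ME = 0.01265.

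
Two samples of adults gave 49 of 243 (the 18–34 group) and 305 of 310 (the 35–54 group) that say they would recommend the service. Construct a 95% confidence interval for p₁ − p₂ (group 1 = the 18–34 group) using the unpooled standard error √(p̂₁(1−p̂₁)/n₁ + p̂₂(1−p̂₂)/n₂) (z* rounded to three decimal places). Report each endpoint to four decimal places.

(-0.8346, -0.7299)

p̂₁ = 0.20165, p̂₂ = 0.98387, so the observed difference is -0.78222.
Unpooled SE = √(p̂₁(1−p̂₁)/n₁ + p̂₂(1−p̂₂)/n₂) = √(0.000662489 + 0.000051190) = 0.026715.
The 95% critical value is z* = 1.960. Margin of error = 0.05236.
CI: -0.78222 ± 0.05236 = (-0.8346, -0.7299).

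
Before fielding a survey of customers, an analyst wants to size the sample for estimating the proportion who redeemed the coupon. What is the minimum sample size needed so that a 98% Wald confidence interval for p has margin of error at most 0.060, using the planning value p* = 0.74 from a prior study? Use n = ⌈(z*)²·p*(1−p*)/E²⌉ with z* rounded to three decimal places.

n = 290

z* = 2.326 at the 98% level.
p*(1−p*) = 0.74·0.26 = 0.1924.
Required n before rounding: 5.410276 × 0.1924 / 0.060² = 289.149.
Rounding up, n = 290.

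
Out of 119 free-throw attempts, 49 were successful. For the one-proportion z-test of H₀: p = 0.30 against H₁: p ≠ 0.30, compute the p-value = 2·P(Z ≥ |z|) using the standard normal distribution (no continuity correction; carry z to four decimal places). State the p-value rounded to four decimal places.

p-value = 0.0078

The sample proportion is 49/119 = 0.41176.
Under H₀, SE = √(p₀(1−p₀)/n) = √(0.30·0.70/119) = √0.001764706 = 0.042008.
z = (p̂ − p₀)/SE = (49/119 − 0.30)/0.042008 ≈ 2.6605.
p-value = 2·P(Z ≥ |z|) with z = 2.6605 → 0.0078.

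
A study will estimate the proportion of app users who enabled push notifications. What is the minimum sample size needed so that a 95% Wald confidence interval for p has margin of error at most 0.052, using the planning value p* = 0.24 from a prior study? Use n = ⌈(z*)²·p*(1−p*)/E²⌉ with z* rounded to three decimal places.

n = 260

z* = 1.960 at the 95% level.
p*(1−p*) = 0.1824.
Required n before rounding: 3.841600 × 0.1824 / 0.052² = 259.138.
⌈259.138⌉ = 260.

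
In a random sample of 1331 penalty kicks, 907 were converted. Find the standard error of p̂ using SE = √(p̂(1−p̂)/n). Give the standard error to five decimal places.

SE = 0.01277

Sample proportion p̂ = 907/1331 = 0.68144.
p̂(1−p̂) = 0.68144·0.31856 = 0.217080.
SE = √(0.217080/1331) = 0.01277.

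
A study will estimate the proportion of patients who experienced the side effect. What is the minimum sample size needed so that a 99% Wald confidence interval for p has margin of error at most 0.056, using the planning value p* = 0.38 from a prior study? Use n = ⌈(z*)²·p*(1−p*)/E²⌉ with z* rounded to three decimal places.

For 99% confidence, z* = 2.576.
p*(1−p*) = 0.2356.
(z*)²·p*(1−p*)/E² = 6.635776·0.2356/0.003136 = 498.530.
⌈498.530⌉ = 499.

n = 499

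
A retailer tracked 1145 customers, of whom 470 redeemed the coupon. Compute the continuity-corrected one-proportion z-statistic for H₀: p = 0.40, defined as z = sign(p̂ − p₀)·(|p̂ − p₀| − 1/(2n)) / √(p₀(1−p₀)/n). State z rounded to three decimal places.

Sample proportion p̂ = 470/1145 = 0.41048. p̂ − p₀ = 0.010480.
1/(2n) = 0.000437.
Corrected numerator: |0.010480| − 0.000437 = 0.010043.
SE₀ = √(0.40·0.60/1145) = 0.014478.
z = (+)0.010043/0.014478 = 0.694.

z = 0.694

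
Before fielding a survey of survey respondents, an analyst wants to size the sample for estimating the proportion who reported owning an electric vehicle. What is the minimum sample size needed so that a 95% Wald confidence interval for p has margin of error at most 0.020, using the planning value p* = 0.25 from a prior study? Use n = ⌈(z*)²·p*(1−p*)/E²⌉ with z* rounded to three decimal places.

n = 1801

The 95% critical value is z* = 1.960.
p*(1−p*) = 0.1875.
(z*)²·p*(1−p*)/E² = 3.841600·0.1875/0.000400 = 1800.750.
Rounding up, n = 1801.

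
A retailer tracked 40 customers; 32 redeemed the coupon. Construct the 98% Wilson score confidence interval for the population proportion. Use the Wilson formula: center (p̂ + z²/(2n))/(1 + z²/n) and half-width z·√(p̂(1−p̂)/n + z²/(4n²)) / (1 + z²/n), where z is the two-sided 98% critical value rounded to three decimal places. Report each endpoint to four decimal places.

(0.6216, 0.9069)

p̂ = 32/40 = 0.80000; z = 2.326, so z² = 5.410276.
Denominator 1 + z²/n = 1 + 5.410276/40 = 1.135257.
Center = (0.80000 + 0.067628)/1.135257 = 0.76426.
Radicand: p̂(1−p̂)/n + z²/(4n²) = 0.004000000 + 0.000845356 = 0.004845356.
Half-width = z·√(radicand)/denom = 2.326·0.069609/1.135257 = 0.14262.
CI: 0.76426 ± 0.14262 = (0.6216, 0.9069).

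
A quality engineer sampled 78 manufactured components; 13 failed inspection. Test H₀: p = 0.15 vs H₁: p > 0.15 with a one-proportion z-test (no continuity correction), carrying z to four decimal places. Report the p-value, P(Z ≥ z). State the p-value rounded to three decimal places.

p-value = 0.340

The sample proportion is 13/78 = 0.16667.
Under H₀, SE = √(p₀(1−p₀)/n) = √(0.15·0.85/78) = √0.001634615 = 0.040430.
Test statistic (full precision, shown to 4 dp): z = (13/78 − 0.15)/SE₀ ≈ 0.4122.
From the standard normal, P(Z ≥ z) = 0.340.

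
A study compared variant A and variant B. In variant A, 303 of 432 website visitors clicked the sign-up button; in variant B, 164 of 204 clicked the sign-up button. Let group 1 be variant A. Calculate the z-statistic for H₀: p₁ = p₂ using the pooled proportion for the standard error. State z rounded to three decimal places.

p̂₁ = 303/432 = 0.70139, p̂₂ = 164/204 = 0.80392.
Pooled p̂ = (303+164)/(432+204) = 467/636 = 0.73428.
SE = √[p̂(1−p̂)(1/n₁+1/n₂)] = √[0.73428·0.26572·(1/432+1/204)] ≈ 0.037525.
z = -0.10253/0.037525 = -2.732.

z = -2.732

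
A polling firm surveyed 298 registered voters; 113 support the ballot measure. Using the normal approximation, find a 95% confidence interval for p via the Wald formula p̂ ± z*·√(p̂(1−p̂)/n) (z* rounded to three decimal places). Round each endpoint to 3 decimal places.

Sample proportion p̂ = 113/298 = 0.37919.
SE(p̂) = √(0.37919·0.62081/298) = 0.028106.
For 95% confidence, z* = 1.960.
Margin = 1.960·0.028106 = 0.05509.
So the interval runs from 0.324 to 0.434.

(0.324, 0.434)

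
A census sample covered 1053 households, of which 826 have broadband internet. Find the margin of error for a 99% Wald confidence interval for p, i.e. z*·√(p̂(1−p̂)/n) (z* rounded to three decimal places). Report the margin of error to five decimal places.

With x = 826 successes in n = 1053, p̂ = 0.78443.
SE = √(p̂(1−p̂)/n) = √(0.169102/1053) = 0.012672.
The 99% critical value is z* = 2.576.
So ME = 0.03264.

ME = 0.03264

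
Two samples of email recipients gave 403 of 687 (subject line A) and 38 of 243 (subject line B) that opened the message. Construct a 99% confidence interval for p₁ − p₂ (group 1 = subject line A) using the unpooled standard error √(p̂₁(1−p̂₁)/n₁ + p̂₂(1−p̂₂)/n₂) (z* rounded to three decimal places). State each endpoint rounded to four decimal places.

p̂₁ = 0.58661, p̂₂ = 0.15638, so the observed difference is 0.43023.
Unpooled SE = √(p̂₁(1−p̂₁)/n₁ + p̂₂(1−p̂₂)/n₂) = √(0.000352983 + 0.000542898) = 0.029931.
For 99% confidence, z* = 2.576. Margin = 2.576·0.029931 = 0.07710.
CI: 0.43023 ± 0.07710 = (0.3531, 0.5073).

(0.3531, 0.5073)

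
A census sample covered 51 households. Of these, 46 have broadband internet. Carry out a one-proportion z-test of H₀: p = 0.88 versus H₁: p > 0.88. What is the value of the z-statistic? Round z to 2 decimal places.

Sample proportion p̂ = 46/51 = 0.90196.
SE₀ = √(0.88·0.12/51) = 0.045504.
z = (p̂ − p₀)/SE = (0.90196 − 0.88)/0.045504 = 0.48.

z = 0.48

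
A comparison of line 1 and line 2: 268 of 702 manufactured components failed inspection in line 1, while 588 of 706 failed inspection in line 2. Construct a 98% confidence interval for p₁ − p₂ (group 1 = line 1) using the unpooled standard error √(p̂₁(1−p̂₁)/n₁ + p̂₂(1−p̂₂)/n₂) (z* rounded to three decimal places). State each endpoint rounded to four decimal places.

(-0.5048, -0.3974)

p̂₁ = 268/702 = 0.38177, p̂₂ = 588/706 = 0.83286; p̂₁ − p̂₂ = -0.45109.
SE = √(0.000336212 + 0.000197172) = √0.000533384 = 0.023095.
z* = 2.326 at the 98% level. Margin = 2.326·0.023095 = 0.05372.
Interval: -0.45109 ± 0.05372 → (-0.5048, -0.3974).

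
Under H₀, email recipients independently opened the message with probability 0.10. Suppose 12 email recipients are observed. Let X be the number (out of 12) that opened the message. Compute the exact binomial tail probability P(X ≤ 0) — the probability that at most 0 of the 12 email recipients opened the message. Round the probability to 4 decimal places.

P = 0.2824

X is binomial with n = 12 and p = 0.10.
P(X ≤ 0) = C(12,0)·0.10^0·0.90^12.
= 0.282430 = 0.2824.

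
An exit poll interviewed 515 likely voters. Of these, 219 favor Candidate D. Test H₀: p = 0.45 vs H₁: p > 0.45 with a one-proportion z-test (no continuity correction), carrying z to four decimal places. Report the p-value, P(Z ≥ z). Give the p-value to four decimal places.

p-value = 0.8706

Sample proportion p̂ = 219/515 = 0.42524.
Under H₀, SE = √(p₀(1−p₀)/n) = √(0.45·0.55/515) = √0.000480583 = 0.021922.
z = (p̂ − p₀)/SE = (219/515 − 0.45)/0.021922 ≈ -1.1293.
From the standard normal, P(Z ≥ z) = 0.8706.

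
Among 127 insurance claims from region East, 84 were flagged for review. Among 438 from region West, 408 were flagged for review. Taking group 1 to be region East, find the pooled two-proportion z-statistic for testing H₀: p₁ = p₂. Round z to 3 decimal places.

z = -7.990

p̂₁ = 84/127 = 0.66142, p̂₂ = 408/438 = 0.93151.
Pooled p̂ = (84+408)/(127+438) = 492/565 = 0.87080.
SE = √[p̂(1−p̂)(1/n₁+1/n₂)] = √[0.87080·0.12920·(1/127+1/438)] ≈ 0.033805.
z = (p̂₁ − p̂₂)/SE = (0.66142 − 0.93151)/0.033805 = -0.27009/0.033805 = -7.990.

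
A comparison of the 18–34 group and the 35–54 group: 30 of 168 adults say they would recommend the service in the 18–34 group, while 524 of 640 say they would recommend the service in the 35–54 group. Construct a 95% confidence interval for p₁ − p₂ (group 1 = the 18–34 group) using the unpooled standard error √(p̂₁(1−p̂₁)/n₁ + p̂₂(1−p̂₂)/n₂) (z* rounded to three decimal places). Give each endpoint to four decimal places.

p̂₁ = 0.17857, p̂₂ = 0.81875, so the observed difference is -0.64018.
SE = √(0.000873117 + 0.000231873) = √0.001104990 = 0.033241.
The 95% critical value is z* = 1.960. Margin of error = 0.06515.
CI: -0.64018 ± 0.06515 = (-0.7053, -0.5750).

(-0.7053, -0.5750)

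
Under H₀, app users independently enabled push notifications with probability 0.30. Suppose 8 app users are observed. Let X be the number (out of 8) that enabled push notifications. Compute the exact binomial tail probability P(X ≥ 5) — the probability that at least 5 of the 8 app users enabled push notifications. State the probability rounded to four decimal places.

X ~ Binomial(n=8, p=0.30).
P(X ≥ 5) = C(8,5)·0.30^5·0.70^3 + C(8,6)·0.30^6·0.70^2 + C(8,7)·0.30^7·0.70^1 + C(8,8)·0.30^8·0.70^0.
= 0.046675 + 0.010002 + 0.001225 + 0.000066 = 0.0580.

P = 0.0580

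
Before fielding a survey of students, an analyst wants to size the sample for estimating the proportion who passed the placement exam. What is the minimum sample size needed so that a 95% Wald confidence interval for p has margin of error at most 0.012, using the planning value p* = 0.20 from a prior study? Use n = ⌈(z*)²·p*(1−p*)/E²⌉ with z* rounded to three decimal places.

The 95% critical value is z* = 1.960.
p*(1−p*) = 0.1600.
Required n before rounding: 3.841600 × 0.1600 / 0.012² = 4268.444.
⌈4268.444⌉ = 4269.

n = 4269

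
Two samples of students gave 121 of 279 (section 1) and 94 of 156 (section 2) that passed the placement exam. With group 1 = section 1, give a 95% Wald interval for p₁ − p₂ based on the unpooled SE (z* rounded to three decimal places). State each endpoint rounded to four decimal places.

(-0.2652, -0.0725)

p̂₁ = 121/279 = 0.43369, p̂₂ = 94/156 = 0.60256; p̂₁ − p̂₂ = -0.16887.
SE = √(0.000880298 + 0.001535132) = √0.002415430 = 0.049147.
For 95% confidence, z* = 1.960. Margin of error = 0.09633.
Interval: -0.16887 ± 0.09633 → (-0.2652, -0.0725).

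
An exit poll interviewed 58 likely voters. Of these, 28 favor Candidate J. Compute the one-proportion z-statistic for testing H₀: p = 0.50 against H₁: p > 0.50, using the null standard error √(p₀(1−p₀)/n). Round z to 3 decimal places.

z = -0.263

p̂ = 28/58 = 0.48276.
SE₀ = √(0.50·0.50/58) = 0.065653.
z = (p̂ − p₀)/SE = (0.48276 − 0.50)/0.065653 = -0.263.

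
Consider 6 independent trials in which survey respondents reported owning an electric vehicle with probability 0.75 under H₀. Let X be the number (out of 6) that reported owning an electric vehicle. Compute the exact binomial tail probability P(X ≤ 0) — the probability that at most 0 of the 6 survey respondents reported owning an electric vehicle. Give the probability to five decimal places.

X is binomial with n = 6 and p = 0.75.
P(X ≤ 0) = C(6,0)·0.75^0·0.25^6.
= 0.000244 = 0.00024.

P = 0.00024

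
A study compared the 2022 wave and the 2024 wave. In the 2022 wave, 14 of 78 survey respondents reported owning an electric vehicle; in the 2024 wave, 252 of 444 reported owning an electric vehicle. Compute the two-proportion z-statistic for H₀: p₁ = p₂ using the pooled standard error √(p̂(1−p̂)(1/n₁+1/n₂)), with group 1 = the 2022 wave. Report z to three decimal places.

z = -6.323

p̂₁ = 14/78 = 0.17949, p̂₂ = 252/444 = 0.56757.
Pooled p̂ = (14+252)/(78+444) = 266/522 = 0.50958.
Pooled SE = √[0.2499083·0.01507277] ≈ 0.061374.
z = (p̂₁ − p̂₂)/SE = (0.17949 − 0.56757)/0.061374 = -0.38808/0.061374 = -6.323.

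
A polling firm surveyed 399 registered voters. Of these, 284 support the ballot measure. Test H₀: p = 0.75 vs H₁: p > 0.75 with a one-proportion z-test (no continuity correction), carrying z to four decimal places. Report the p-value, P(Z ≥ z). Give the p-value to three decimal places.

The sample proportion is 284/399 = 0.71178.
SE₀ = √(0.75·0.25/399) = 0.021678.
z = (p̂ − p₀)/SE = (284/399 − 0.75)/0.021678 ≈ -1.7631.
p-value = P(Z ≥ z) with z = -1.7631 → 0.961.

p-value = 0.961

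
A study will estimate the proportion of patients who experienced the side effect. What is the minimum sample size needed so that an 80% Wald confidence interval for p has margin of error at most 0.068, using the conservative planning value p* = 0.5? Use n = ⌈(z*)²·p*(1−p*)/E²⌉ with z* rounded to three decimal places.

The 80% critical value is z* = 1.282.
p*(1−p*) = 0.50·0.50 = 0.2500.
Required n before rounding: 1.643524 × 0.2500 / 0.068² = 88.858.
⌈88.858⌉ = 89.

n = 89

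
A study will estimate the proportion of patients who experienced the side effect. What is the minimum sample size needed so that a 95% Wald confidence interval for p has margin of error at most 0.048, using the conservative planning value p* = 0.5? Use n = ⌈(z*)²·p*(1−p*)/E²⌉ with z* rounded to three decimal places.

n = 417

For 95% confidence, z* = 1.960.
p*(1−p*) = 0.2500.
(z*)²·p*(1−p*)/E² = 3.841600·0.2500/0.002304 = 416.840.
⌈416.840⌉ = 417.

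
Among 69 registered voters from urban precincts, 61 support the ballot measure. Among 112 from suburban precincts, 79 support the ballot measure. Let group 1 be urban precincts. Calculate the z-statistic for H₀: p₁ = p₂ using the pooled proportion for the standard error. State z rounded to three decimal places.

Sample proportions: p̂₁ = 61/69 = 0.88406 and p̂₂ = 79/112 = 0.70536.
Pooled p̂ = (61+79)/(69+112) = 140/181 = 0.77348.
SE = √[p̂(1−p̂)(1/n₁+1/n₂)] = √[0.77348·0.22652·(1/69+1/112)] ≈ 0.064059.
z = (p̂₁ − p̂₂)/SE = (0.88406 − 0.70536)/0.064059 = 0.17870/0.064059 = 2.790.

z = 2.790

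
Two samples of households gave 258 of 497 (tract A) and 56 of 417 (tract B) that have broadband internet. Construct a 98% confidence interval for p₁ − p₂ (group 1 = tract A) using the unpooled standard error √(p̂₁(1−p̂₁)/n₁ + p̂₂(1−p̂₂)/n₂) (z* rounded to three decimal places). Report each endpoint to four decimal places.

p̂₁ = 258/497 = 0.51911, p̂₂ = 56/417 = 0.13429; p̂₁ − p̂₂ = 0.38482.
Unpooled SE = √(p̂₁(1−p̂₁)/n₁ + p̂₂(1−p̂₂)/n₂) = √(0.000502283 + 0.000278796) = 0.027948.
The 98% critical value is z* = 2.326. Margin = 2.326·0.027948 = 0.06501.
Interval: 0.38482 ± 0.06501 → (0.3198, 0.4498).

(0.3198, 0.4498)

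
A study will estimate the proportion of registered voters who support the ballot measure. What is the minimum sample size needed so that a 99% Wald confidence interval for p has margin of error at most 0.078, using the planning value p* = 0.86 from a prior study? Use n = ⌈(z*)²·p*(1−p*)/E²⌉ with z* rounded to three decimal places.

n = 132

For 99% confidence, z* = 2.576.
p*(1−p*) = 0.1204.
Required n before rounding: 6.635776 × 0.1204 / 0.078² = 131.319.
⌈131.319⌉ = 132.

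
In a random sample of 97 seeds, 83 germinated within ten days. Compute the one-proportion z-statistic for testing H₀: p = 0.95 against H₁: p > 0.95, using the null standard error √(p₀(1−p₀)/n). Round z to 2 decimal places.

With x = 83 successes in n = 97, p̂ = 0.85567.
SE₀ = √(0.95·0.05/97) = 0.022129.
z = (0.85567 − 0.95)/0.022129 = -0.09433/0.022129 = -4.26.

z = -4.26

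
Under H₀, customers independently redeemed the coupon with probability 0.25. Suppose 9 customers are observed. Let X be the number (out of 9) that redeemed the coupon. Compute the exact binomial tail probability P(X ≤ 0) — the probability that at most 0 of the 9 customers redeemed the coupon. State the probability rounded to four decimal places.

P = 0.0751

X ~ Binomial(n=9, p=0.25).
P(X ≤ 0) = C(9,0)·0.25^0·0.75^9.
= 0.075085 = 0.0751.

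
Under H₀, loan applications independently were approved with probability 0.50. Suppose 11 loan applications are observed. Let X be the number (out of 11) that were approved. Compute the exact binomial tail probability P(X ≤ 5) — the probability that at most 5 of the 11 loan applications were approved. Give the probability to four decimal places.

P = 0.5000

X is binomial with n = 11 and p = 0.50.
P(X ≤ 5) = Σ_{j=0}^{5} C(11,j)·0.50^j·0.50^{11−j}.
= 0.000488 + 0.005371 + 0.026855 + 0.080566 + 0.161133 + 0.225586 = 0.5000.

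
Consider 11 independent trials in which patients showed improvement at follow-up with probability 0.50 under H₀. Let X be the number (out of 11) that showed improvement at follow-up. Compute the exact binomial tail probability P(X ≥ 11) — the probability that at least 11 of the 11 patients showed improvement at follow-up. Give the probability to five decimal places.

P = 0.00049

X is binomial with n = 11 and p = 0.50.
P(X ≥ 11) = C(11,11)·0.50^11·0.50^0.
= 0.000488 = 0.00049.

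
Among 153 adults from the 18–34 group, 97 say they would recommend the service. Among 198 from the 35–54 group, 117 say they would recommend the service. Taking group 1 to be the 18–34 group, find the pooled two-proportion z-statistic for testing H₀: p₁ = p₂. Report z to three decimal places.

z = 0.820

p̂₁ = 97/153 = 0.63399, p̂₂ = 117/198 = 0.59091.
Pooling: p̂ = 214/351 = 0.60969.
SE = √[p̂(1−p̂)(1/n₁+1/n₂)] = √[0.60969·0.39031·(1/153+1/198)] ≈ 0.052509.
z = 0.04308/0.052509 = 0.820.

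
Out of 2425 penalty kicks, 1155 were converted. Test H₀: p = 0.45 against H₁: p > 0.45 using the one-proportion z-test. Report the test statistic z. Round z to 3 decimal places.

z = 2.602

p̂ = 1155/2425 = 0.47629.
SE₀ = √(0.45·0.55/2425) = 0.010103.
Test statistic: z = 0.02629/0.010103 = 2.602.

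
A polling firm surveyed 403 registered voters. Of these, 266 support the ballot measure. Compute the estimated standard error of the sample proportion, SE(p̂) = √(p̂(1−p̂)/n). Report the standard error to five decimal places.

SE = 0.02360

With x = 266 successes in n = 403, p̂ = 0.66005.
p̂(1−p̂) = 0.224384.
SE = √(0.224384/403) = 0.02360.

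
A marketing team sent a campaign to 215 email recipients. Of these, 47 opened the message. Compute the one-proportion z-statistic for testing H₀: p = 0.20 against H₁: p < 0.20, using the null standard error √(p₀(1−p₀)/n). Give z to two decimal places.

z = 0.68

With x = 47 successes in n = 215, p̂ = 0.21860.
Under H₀, SE = √(p₀(1−p₀)/n) = √(0.20·0.80/215) = √0.000744186 = 0.027280.
Test statistic: z = 0.01860/0.027280 = 0.68.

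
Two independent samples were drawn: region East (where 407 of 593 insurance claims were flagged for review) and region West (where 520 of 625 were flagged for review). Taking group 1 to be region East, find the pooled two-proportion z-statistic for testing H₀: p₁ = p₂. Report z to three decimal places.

z = -5.959

Sample proportions: p̂₁ = 407/593 = 0.68634 and p̂₂ = 520/625 = 0.83200.
Pooled p̂ = (407+520)/(593+625) = 927/1218 = 0.76108.
Pooled SE = √[0.1818353·0.00328634] ≈ 0.024445.
z = -0.14566/0.024445 = -5.959.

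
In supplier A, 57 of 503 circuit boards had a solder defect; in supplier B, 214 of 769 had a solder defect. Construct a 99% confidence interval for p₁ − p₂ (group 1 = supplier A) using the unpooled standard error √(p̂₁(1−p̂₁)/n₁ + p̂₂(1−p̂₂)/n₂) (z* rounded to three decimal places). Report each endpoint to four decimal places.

p̂₁ = 0.11332, p̂₂ = 0.27828, so the observed difference is -0.16496.
Unpooled SE = √(p̂₁(1−p̂₁)/n₁ + p̂₂(1−p̂₂)/n₂) = √(0.000199759 + 0.000261173) = 0.021469.
The 99% critical value is z* = 2.576. Margin = 2.576·0.021469 = 0.05530.
So the interval runs from -0.2203 to -0.1097.

(-0.2203, -0.1097)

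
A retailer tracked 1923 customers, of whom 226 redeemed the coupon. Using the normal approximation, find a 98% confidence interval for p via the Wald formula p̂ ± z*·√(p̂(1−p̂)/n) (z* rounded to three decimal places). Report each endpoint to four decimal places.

(0.1004, 0.1346)

p̂ = 226/1923 = 0.11752.
Standard error of p̂: √(0.103713/1923) = √0.000053933 = 0.007344.
For 98% confidence, z* = 2.326.
Margin = 2.326·0.007344 = 0.01708.
Interval: 0.11752 ± 0.01708 → (0.1004, 0.1346).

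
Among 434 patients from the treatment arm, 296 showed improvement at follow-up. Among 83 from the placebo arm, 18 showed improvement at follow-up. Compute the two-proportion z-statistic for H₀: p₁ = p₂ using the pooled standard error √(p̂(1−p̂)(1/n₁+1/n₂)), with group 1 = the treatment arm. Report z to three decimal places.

z = 7.951

Sample proportions: p̂₁ = 296/434 = 0.68203 and p̂₂ = 18/83 = 0.21687.
Pooling: p̂ = 314/517 = 0.60735.
Pooled SE = √[0.2384760·0.01435234] ≈ 0.058504.
z = (p̂₁ − p̂₂)/SE = (0.68203 − 0.21687)/0.058504 = 0.46516/0.058504 = 7.951.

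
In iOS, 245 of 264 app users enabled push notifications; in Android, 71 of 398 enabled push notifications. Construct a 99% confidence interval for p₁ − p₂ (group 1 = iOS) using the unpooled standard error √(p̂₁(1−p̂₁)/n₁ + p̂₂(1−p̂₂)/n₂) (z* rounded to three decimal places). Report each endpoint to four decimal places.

p̂₁ = 0.92803, p̂₂ = 0.17839, so the observed difference is 0.74964.
SE = √(0.000252993 + 0.000368262) = √0.000621255 = 0.024925.
For 99% confidence, z* = 2.576. Margin of error = 0.06421.
CI: 0.74964 ± 0.06421 = (0.6854, 0.8138).

(0.6854, 0.8138)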